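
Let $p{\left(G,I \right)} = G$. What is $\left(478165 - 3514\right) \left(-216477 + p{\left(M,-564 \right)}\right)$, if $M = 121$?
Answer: $-102693591756$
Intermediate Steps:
$\left(478165 - 3514\right) \left(-216477 + p{\left(M,-564 \right)}\right) = \left(478165 - 3514\right) \left(-216477 + 121\right) = 474651 \left(-216356\right) = -102693591756$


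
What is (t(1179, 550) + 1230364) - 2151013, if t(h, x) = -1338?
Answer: -921987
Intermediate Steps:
(t(1179, 550) + 1230364) - 2151013 = (-1338 + 1230364) - 2151013 = 1229026 - 2151013 = -921987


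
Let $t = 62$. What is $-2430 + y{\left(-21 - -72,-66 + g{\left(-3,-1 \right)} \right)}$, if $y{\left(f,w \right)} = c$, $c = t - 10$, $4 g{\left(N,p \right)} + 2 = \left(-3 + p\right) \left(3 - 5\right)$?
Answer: $-2378$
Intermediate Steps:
$g{\left(N,p \right)} = 1 - \frac{p}{2}$ ($g{\left(N,p \right)} = - \frac{1}{2} + \frac{\left(-3 + p\right) \left(3 - 5\right)}{4} = - \frac{1}{2} + \frac{\left(-3 + p\right) \left(-2\right)}{4} = - \frac{1}{2} + \frac{6 - 2 p}{4} = - \frac{1}{2} - \left(- \frac{3}{2} + \frac{p}{2}\right) = 1 - \frac{p}{2}$)
$c = 52$ ($c = 62 - 10 = 52$)
$y{\left(f,w \right)} = 52$
$-2430 + y{\left(-21 - -72,-66 + g{\left(-3,-1 \right)} \right)} = -2430 + 52 = -2378$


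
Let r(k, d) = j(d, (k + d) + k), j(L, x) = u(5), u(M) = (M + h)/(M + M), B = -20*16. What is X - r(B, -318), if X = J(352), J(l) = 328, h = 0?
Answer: 655/2 ≈ 327.50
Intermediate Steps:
B = -320
u(M) = ½ (u(M) = (M + 0)/(M + M) = M/((2*M)) = M*(1/(2*M)) = ½)
j(L, x) = ½
r(k, d) = ½
X = 328
X - r(B, -318) = 328 - 1*½ = 328 - ½ = 655/2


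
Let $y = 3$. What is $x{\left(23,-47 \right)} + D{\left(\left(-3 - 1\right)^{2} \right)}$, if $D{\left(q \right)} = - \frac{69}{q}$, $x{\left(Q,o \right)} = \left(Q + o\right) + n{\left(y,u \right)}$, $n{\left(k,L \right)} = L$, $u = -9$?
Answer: $- \frac{597}{16} \approx -37.313$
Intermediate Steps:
$x{\left(Q,o \right)} = -9 + Q + o$ ($x{\left(Q,o \right)} = \left(Q + o\right) - 9 = -9 + Q + o$)
$x{\left(23,-47 \right)} + D{\left(\left(-3 - 1\right)^{2} \right)} = \left(-9 + 23 - 47\right) - \frac{69}{\left(-3 - 1\right)^{2}} = -33 - \frac{69}{\left(-4\right)^{2}} = -33 - \frac{69}{16} = - \frac{597}{16}$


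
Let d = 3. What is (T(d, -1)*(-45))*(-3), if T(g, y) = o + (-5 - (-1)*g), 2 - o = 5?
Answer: -675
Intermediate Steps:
o = -3 (o = 2 - 1*5 = 2 - 5 = -3)
T(g, y) = -8 + g (T(g, y) = -3 + (-5 - (-1)*g) = -3 + (-5 + g) = -8 + g)
(T(d, -1)*(-45))*(-3) = ((-8 + 3)*(-45))*(-3) = -5*(-45)*(-3) = 225*(-3) = -675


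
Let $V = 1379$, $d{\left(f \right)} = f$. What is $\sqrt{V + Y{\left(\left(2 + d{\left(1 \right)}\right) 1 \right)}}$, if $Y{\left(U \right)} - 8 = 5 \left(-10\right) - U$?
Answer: $\sqrt{1334} \approx 36.524$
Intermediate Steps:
$Y{\left(U \right)} = -42 - U$ ($Y{\left(U \right)} = 8 - \left(50 + U\right) = -42 - U$)
$\sqrt{V + Y{\left(\left(2 + d{\left(1 \right)}\right) 1 \right)}} = \sqrt{1379 - \left(42 + \left(2 + 1\right) 1\right)} = \sqrt{1379 - \left(42 + 3 \cdot 1\right)} = \sqrt{1379 - 45} = \sqrt{1334}$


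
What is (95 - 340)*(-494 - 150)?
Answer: 157780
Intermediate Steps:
(95 - 340)*(-494 - 150) = -245*(-644) = 157780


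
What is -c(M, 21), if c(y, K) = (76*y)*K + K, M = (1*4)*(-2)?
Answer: 12747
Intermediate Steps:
M = -8 (M = 4*(-2) = -8)
c(y, K) = K + 76*K*y (c(y, K) = 76*K*y + K = K + 76*K*y)
-c(M, 21) = -21*(1 + 76*(-8)) = -21*(1 - 608) = -21*(-607) = -1*(-12747) = 12747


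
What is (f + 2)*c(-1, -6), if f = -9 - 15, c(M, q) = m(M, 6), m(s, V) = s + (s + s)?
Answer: 66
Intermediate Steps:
m(s, V) = 3*s (m(s, V) = s + 2*s = 3*s)
c(M, q) = 3*M
f = -24
(f + 2)*c(-1, -6) = (-24 + 2)*(3*(-1)) = -22*(-3) = 66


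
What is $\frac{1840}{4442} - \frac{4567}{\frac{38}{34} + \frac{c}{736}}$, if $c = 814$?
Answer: $- \frac{63443730472}{30896331} \approx -2053.4$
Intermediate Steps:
$\frac{1840}{4442} - \frac{4567}{\frac{38}{34} + \frac{c}{736}} = \frac{1840}{4442} - \frac{4567}{\frac{38}{34} + \frac{814}{736}} = 1840 \cdot \frac{1}{4442} - \frac{4567}{38 \cdot \frac{1}{34} + 814 \cdot \frac{1}{736}} = \frac{920}{2221} - \frac{4567}{\frac{19}{17} + \frac{407}{368}} = \frac{920}{2221} - \frac{4567}{\frac{13911}{6256}} = \frac{920}{2221} - \frac{28571152}{13911} = - \frac{63443730472}{30896331}$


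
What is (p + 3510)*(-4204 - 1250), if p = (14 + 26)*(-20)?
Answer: -14780340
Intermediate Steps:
p = -800 (p = 40*(-20) = -800)
(p + 3510)*(-4204 - 1250) = (-800 + 3510)*(-4204 - 1250) = 2710*(-5454) = -14780340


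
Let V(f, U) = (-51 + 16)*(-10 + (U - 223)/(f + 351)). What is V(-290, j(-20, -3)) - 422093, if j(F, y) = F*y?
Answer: -25720618/61 ≈ -4.2165e+5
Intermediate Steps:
V(f, U) = 350 - 35*(-223 + U)/(351 + f) (V(f, U) = -35*(-10 + (-223 + U)/(351 + f)) = 350 - 35*(-223 + U)/(351 + f))
V(-290, j(-20, -3)) - 422093 = 35*(3733 - (-20)*(-3) + 10*(-290))/(351 - 290) - 422093 = 35*(3733 - 1*60 - 2900)/61 - 422093 = 35*(1/61)*(3733 - 60 - 2900) - 422093 = 35*(1/61)*773 - 422093 = 27055/61 - 422093 = -25720618/61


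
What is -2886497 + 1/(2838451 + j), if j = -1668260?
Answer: -3377752810926/1170191 ≈ -2.8865e+6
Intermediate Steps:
-2886497 + 1/(2838451 + j) = -2886497 + 1/(2838451 - 1668260) = -2886497 + 1/1170191 = -3377752810926/1170191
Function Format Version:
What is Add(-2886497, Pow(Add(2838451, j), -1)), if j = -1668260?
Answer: Rational(-3377752810926, 1170191) ≈ -2.8865e+6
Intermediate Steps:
Add(-2886497, Pow(Add(2838451, j), -1)) = Add(-2886497, Pow(Add(2838451, -1668260), -1)) = Add(-2886497, Pow(1170191, -1)) = Add(-2886497, Rational(1, 1170191)) = Rational(-3377752810926, 1170191)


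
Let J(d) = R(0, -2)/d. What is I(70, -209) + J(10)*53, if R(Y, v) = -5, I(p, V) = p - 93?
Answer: -99/2 ≈ -49.500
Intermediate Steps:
I(p, V) = -93 + p
J(d) = -5/d
I(70, -209) + J(10)*53 = (-93 + 70) - 5/10*53 = -23 - 5*⅒*53 = -23 - ½*53 = -23 - 53/2 = -99/2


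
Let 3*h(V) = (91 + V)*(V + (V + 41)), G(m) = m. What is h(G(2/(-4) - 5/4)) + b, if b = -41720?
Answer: -324835/8 ≈ -40604.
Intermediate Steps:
h(V) = (41 + 2*V)*(91 + V)/3 (h(V) = ((91 + V)*(V + (V + 41)))/3 = ((91 + V)*(V + (41 + V)))/3 = ((91 + V)*(41 + 2*V))/3 = ((41 + 2*V)*(91 + V))/3 = (41 + 2*V)*(91 + V)/3)
h(G(2/(-4) - 5/4)) + b = (3731/3 + 2*(2/(-4) - 5/4)²/3 + 223*(2/(-4) - 5/4)/3) - 41720 = (3731/3 + 2*(2*(-¼) - 5*¼)²/3 + 223*(2*(-¼) - 5*¼)/3) - 41720 = (3731/3 + 2*(-½ - 5/4)²/3 + 223*(-½ - 5/4)/3) - 41720 = (3731/3 + 2*(-7/4)²/3 + (223/3)*(-7/4)) - 41720 = (3731/3 + (⅔)*(49/16) - 1561/12) - 41720 = (3731/3 + 49/24 - 1561/12) - 41720 = 8925/8 - 41720 = -324835/8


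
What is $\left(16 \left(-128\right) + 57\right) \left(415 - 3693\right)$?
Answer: $6526498$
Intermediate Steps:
$\left(16 \left(-128\right) + 57\right) \left(415 - 3693\right) = \left(-2048 + 57\right) \left(-3278\right) = \left(-1991\right) \left(-3278\right) = 6526498$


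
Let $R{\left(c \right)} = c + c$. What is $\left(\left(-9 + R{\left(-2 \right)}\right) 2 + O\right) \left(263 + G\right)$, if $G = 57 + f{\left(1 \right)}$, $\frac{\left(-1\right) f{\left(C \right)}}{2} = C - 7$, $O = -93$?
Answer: $-39508$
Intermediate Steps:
$R{\left(c \right)} = 2 c$
$f{\left(C \right)} = 14 - 2 C$ ($f{\left(C \right)} = - 2 \left(C - 7\right) = - 2 \left(-7 + C\right) = 14 - 2 C$)
$G = 69$ ($G = 57 + \left(14 - 2\right) = 57 + 12 = 69$)
$\left(\left(-9 + R{\left(-2 \right)}\right) 2 + O\right) \left(263 + G\right) = \left(\left(-9 + 2 \left(-2\right)\right) 2 - 93\right) \left(263 + 69\right) = \left(\left(-9 - 4\right) 2 - 93\right) 332 = \left(\left(-13\right) 2 - 93\right) 332 = \left(-26 - 93\right) 332 = \left(-119\right) 332 = -39508$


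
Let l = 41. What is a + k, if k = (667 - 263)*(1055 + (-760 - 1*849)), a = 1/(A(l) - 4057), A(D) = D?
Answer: -898845057/4016 ≈ -2.2382e+5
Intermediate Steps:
a = -1/4016 (a = 1/(41 - 4057) = 1/(-4016) = -1/4016 ≈ -0.00024900)
k = -223816 (k = 404*(1055 + (-760 - 849)) = 404*(1055 - 1609) = 404*(-554) = -223816)
a + k = -1/4016 - 223816 = -898845057/4016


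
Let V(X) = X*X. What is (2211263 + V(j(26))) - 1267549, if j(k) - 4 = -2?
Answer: 943718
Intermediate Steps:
j(k) = 2 (j(k) = 4 - 2 = 2)
V(X) = X²
(2211263 + V(j(26))) - 1267549 = (2211263 + 2²) - 1267549 = (2211263 + 4) - 1267549 = 2211267 - 1267549 = 943718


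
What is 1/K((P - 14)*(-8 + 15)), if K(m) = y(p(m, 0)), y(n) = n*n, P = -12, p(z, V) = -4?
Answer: 1/16 ≈ 0.062500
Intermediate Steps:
y(n) = n²
K(m) = 16 (K(m) = (-4)² = 16)
1/K((P - 14)*(-8 + 15)) = 1/16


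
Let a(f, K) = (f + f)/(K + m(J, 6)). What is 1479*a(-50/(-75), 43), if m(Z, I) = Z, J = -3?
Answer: 493/10 ≈ 49.300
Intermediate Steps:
a(f, K) = 2*f/(-3 + K) (a(f, K) = (f + f)/(K - 3) = (2*f)/(-3 + K) = 2*f/(-3 + K))
1479*a(-50/(-75), 43) = 1479*(2*(-50/(-75))/(-3 + 43)) = 1479*(2*(-50*(-1/75))/40) = 1479*(2*(2/3)*(1/40)) = 1479*(1/30) = 493/10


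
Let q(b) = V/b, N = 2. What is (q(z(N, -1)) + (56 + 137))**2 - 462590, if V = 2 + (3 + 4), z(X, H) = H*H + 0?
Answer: -421786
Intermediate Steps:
z(X, H) = H**2 (z(X, H) = H**2 + 0 = H**2)
V = 9 (V = 2 + 7 = 9)
q(b) = 9/b
(q(z(N, -1)) + (56 + 137))**2 - 462590 = (9/((-1)**2) + (56 + 137))**2 - 462590 = (9/1 + 193)**2 - 462590 = (9*1 + 193)**2 - 462590 = (9 + 193)**2 - 462590 = 202**2 - 462590 = 40804 - 462590 = -421786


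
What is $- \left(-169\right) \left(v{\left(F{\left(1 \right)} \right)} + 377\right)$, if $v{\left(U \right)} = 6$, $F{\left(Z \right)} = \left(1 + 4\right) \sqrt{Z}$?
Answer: $64727$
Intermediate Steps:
$F{\left(Z \right)} = 5 \sqrt{Z}$
$- \left(-169\right) \left(v{\left(F{\left(1 \right)} \right)} + 377\right) = - \left(-169\right) \left(6 + 377\right) = - \left(-169\right) 383 = \left(-1\right) \left(-64727\right) = 64727$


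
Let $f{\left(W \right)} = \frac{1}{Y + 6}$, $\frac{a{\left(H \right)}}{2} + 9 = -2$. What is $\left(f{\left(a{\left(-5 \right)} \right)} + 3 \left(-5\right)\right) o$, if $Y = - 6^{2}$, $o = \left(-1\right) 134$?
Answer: $\frac{30217}{15} \approx 2014.5$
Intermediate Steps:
$a{\left(H \right)} = -22$ ($a{\left(H \right)} = -18 + 2 \left(-2\right) = -18 - 4 = -22$)
$o = -134$
$Y = -36$ ($Y = \left(-1\right) 36 = -36$)
$f{\left(W \right)} = - \frac{1}{30}$ ($f{\left(W \right)} = \frac{1}{-36 + 6} = \frac{1}{-30} = - \frac{1}{30}$)
$\left(f{\left(a{\left(-5 \right)} \right)} + 3 \left(-5\right)\right) o = \left(- \frac{1}{30} + 3 \left(-5\right)\right) \left(-134\right) = \left(- \frac{1}{30} - 15\right) \left(-134\right) = \left(- \frac{451}{30}\right) \left(-134\right) = \frac{30217}{15}$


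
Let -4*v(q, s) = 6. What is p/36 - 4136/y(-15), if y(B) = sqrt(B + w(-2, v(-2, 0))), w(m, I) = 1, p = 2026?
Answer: 1013/18 + 2068*I*sqrt(14)/7 ≈ 56.278 + 1105.4*I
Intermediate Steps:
v(q, s) = -3/2 (v(q, s) = -1/4*6 = -3/2)
y(B) = sqrt(1 + B) (y(B) = sqrt(B + 1) = sqrt(1 + B))
p/36 - 4136/y(-15) = 2026/36 - 4136/sqrt(1 - 15) = 2026*(1/36) - 4136*(-I*sqrt(14)/14) = 1013/18 - 4136*(-I*sqrt(14)/14) = 1013/18 - (-2068)*I*sqrt(14)/7 = 1013/18 + 2068*I*sqrt(14)/7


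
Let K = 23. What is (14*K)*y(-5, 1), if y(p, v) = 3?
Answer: 966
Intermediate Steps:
(14*K)*y(-5, 1) = (14*23)*3 = 322*3 = 966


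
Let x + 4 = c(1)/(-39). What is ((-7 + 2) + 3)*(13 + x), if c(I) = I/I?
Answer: -700/39 ≈ -17.949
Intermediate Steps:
c(I) = 1
x = -157/39 (x = -4 + 1/(-39) = -4 + 1*(-1/39) = -4 - 1/39 = -157/39 ≈ -4.0256)
((-7 + 2) + 3)*(13 + x) = ((-7 + 2) + 3)*(13 - 157/39) = (-5 + 3)*(350/39) = -2*350/39 = -700/39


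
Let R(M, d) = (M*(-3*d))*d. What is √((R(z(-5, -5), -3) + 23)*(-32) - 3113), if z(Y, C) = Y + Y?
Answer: I*√12489 ≈ 111.75*I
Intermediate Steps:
z(Y, C) = 2*Y
R(M, d) = -3*M*d² (R(M, d) = (-3*M*d)*d = -3*M*d²)
√((R(z(-5, -5), -3) + 23)*(-32) - 3113) = √((-3*2*(-5)*(-3)² + 23)*(-32) - 3113) = √((-3*(-10)*9 + 23)*(-32) - 3113) = √((270 + 23)*(-32) - 3113) = √(293*(-32) - 3113) = √(-9376 - 3113) = √(-12489) = I*√12489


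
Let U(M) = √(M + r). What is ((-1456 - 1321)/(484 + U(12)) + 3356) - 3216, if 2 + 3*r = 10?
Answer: 2144299/15971 + 2777*√33/351362 ≈ 134.31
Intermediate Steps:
r = 8/3 (r = -⅔ + (⅓)*10 = -⅔ + 10/3 = 8/3 ≈ 2.6667)
U(M) = √(8/3 + M) (U(M) = √(M + 8/3) = √(8/3 + M))
((-1456 - 1321)/(484 + U(12)) + 3356) - 3216 = ((-1456 - 1321)/(484 + √(24 + 9*12)/3) + 3356) - 3216 = (-2777/(484 + √(24 + 108)/3) + 3356) - 3216 = (-2777/(484 + √132/3) + 3356) - 3216 = (-2777/(484 + (2*√33)/3) + 3356) - 3216 = (-2777/(484 + 2*√33/3) + 3356) - 3216 = (3356 - 2777/(484 + 2*√33/3)) - 3216 = 140 - 2777/(484 + 2*√33/3)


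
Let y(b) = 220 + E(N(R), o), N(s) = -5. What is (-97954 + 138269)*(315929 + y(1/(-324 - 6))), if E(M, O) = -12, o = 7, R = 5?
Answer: 12745063155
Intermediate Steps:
y(b) = 208 (y(b) = 220 - 12 = 208)
(-97954 + 138269)*(315929 + y(1/(-324 - 6))) = (-97954 + 138269)*(315929 + 208) = 40315*316137 = 12745063155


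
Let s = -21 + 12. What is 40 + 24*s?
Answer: -176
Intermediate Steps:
s = -9
40 + 24*s = 40 + 24*(-9) = 40 - 216 = -176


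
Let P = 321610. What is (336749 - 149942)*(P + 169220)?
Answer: 91690479810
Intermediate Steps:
(336749 - 149942)*(P + 169220) = (336749 - 149942)*(321610 + 169220) = 186807*490830 = 91690479810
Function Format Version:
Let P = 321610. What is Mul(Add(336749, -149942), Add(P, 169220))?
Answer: 91690479810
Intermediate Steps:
Mul(Add(336749, -149942), Add(P, 169220)) = Mul(Add(336749, -149942), Add(321610, 169220)) = Mul(186807, 490830) = 91690479810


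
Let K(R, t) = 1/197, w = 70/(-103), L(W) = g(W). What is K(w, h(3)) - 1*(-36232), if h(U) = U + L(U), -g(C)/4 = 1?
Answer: 7137705/197 ≈ 36232.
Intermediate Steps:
g(C) = -4 (g(C) = -4*1 = -4)
L(W) = -4
h(U) = -4 + U (h(U) = U - 4 = -4 + U)
w = -70/103 (w = 70*(-1/103) = -70/103 ≈ -0.67961)
K(R, t) = 1/197
K(w, h(3)) - 1*(-36232) = 1/197 - 1*(-36232) = 1/197 + 36232 = 7137705/197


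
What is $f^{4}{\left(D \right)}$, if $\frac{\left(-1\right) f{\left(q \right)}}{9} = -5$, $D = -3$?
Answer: $4100625$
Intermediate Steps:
$f{\left(q \right)} = 45$ ($f{\left(q \right)} = \left(-9\right) \left(-5\right) = 45$)
$f^{4}{\left(D \right)} = 45^{4} = 4100625$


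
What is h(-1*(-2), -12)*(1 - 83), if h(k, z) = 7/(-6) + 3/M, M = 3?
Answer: 41/3 ≈ 13.667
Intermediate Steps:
h(k, z) = -1/6 (h(k, z) = 7/(-6) + 3/3 = 7*(-1/6) + 3*(1/3) = -7/6 + 1 = -1/6)
h(-1*(-2), -12)*(1 - 83) = -(1 - 83)/6 = -1/6*(-82) = 41/3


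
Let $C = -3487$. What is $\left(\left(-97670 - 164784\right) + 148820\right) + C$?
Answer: $-117121$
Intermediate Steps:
$\left(\left(-97670 - 164784\right) + 148820\right) + C = \left(\left(-97670 - 164784\right) + 148820\right) - 3487 = \left(-262454 + 148820\right) - 3487 = -113634 - 3487 = -117121$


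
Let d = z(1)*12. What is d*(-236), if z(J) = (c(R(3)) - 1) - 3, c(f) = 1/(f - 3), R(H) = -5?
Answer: 11682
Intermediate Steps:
c(f) = 1/(-3 + f)
z(J) = -33/8 (z(J) = (1/(-3 - 5) - 1) - 3 = (1/(-8) - 1) - 3 = (-⅛ - 1) - 3 = -9/8 - 3 = -33/8)
d = -99/2 (d = -33/8*12 = -99/2 ≈ -49.500)
d*(-236) = -99/2*(-236) = 11682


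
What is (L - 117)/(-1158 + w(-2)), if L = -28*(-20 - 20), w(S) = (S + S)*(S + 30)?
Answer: -1003/1270 ≈ -0.78976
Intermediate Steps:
w(S) = 2*S*(30 + S) (w(S) = (2*S)*(30 + S) = 2*S*(30 + S))
L = 1120 (L = -28*(-40) = 1120)
(L - 117)/(-1158 + w(-2)) = (1120 - 117)/(-1158 + 2*(-2)*(30 - 2)) = 1003/(-1158 + 2*(-2)*28) = 1003/(-1158 - 112) = 1003/(-1270) = 1003*(-1/1270) = -1003/1270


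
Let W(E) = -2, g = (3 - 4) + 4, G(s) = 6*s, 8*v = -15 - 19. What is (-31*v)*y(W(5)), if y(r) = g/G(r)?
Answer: -527/16 ≈ -32.938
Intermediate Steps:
v = -17/4 (v = (-15 - 19)/8 = (1/8)*(-34) = -17/4 ≈ -4.2500)
g = 3 (g = -1 + 4 = 3)
y(r) = 1/(2*r) (y(r) = 3/((6*r)) = 3*(1/(6*r)) = 1/(2*r))
(-31*v)*y(W(5)) = (-31*(-17/4))*((1/2)/(-2)) = 527*((1/2)*(-1/2))/4 = (527/4)*(-1/4) = -527/16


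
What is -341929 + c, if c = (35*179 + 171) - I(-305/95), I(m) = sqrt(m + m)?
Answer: -335493 - I*sqrt(2318)/19 ≈ -3.3549e+5 - 2.534*I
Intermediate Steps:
I(m) = sqrt(2)*sqrt(m) (I(m) = sqrt(2*m) = sqrt(2)*sqrt(m))
c = 6436 - I*sqrt(2318)/19 (c = (35*179 + 171) - sqrt(2)*sqrt(-305/95) = (6265 + 171) - sqrt(2)*sqrt(-305*1/95) = 6436 - sqrt(2)*sqrt(-61/19) = 6436 - sqrt(2)*I*sqrt(1159)/19 = 6436 - I*sqrt(2318)/19 ≈ 6436.0 - 2.534*I)
-341929 + c = -341929 + (6436 - I*sqrt(2318)/19) = -335493 - I*sqrt(2318)/19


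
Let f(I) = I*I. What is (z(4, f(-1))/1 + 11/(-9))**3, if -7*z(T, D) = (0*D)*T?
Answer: -1331/729 ≈ -1.8258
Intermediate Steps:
f(I) = I**2
z(T, D) = 0 (z(T, D) = -0*D*T/7 = -0*T = -1/7*0 = 0)
(z(4, f(-1))/1 + 11/(-9))**3 = (0/1 + 11/(-9))**3 = (0*1 + 11*(-1/9))**3 = (0 - 11/9)**3 = (-11/9)**3 = -1331/729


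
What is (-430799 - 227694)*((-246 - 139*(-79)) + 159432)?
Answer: -112053778331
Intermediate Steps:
(-430799 - 227694)*((-246 - 139*(-79)) + 159432) = -658493*((-246 + 10981) + 159432) = -658493*(10735 + 159432) = -658493*170167 = -112053778331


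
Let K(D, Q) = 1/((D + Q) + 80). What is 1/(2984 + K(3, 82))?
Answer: 165/492361 ≈ 0.00033512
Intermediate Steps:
K(D, Q) = 1/(80 + D + Q)
1/(2984 + K(3, 82)) = 1/(2984 + 1/(80 + 3 + 82)) = 1/(2984 + 1/165) = 1/(492361/165) = 165/492361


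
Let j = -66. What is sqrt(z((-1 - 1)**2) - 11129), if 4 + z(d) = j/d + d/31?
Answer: I*sqrt(42858182)/62 ≈ 105.59*I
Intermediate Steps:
z(d) = -4 - 66/d + d/31 (z(d) = -4 + (-66/d + d/31) = -4 - 66/d + d/31)
sqrt(z((-1 - 1)**2) - 11129) = sqrt((-4 - 66/(-1 - 1)**2 + (-1 - 1)**2/31) - 11129) = sqrt((-4 - 66/((-2)**2) + (1/31)*(-2)**2) - 11129) = sqrt((-4 - 66/4 + (1/31)*4) - 11129) = sqrt((-4 - 66*1/4 + 4/31) - 11129) = sqrt((-4 - 33/2 + 4/31) - 11129) = sqrt(-1263/62 - 11129) = sqrt(-691261/62) = I*sqrt(42858182)/62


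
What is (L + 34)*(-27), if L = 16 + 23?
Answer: -1971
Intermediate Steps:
L = 39
(L + 34)*(-27) = (39 + 34)*(-27) = 73*(-27) = -1971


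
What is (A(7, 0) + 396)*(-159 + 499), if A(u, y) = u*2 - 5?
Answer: 137700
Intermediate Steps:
A(u, y) = -5 + 2*u (A(u, y) = 2*u - 5 = -5 + 2*u)
(A(7, 0) + 396)*(-159 + 499) = ((-5 + 2*7) + 396)*(-159 + 499) = ((-5 + 14) + 396)*340 = (9 + 396)*340 = 405*340 = 137700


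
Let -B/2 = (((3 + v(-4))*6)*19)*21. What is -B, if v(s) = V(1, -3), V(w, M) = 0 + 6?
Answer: 43092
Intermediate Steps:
V(w, M) = 6
v(s) = 6
B = -43092 (B = -2*((3 + 6)*6)*19*21 = -2*(9*6)*19*21 = -2*54*19*21 = -2052*21 = -2*21546 = -43092)
-B = -1*(-43092) = 43092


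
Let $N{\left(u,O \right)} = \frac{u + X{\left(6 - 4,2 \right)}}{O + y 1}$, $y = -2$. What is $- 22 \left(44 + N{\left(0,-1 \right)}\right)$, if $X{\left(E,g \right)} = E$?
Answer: $- \frac{2860}{3} \approx -953.33$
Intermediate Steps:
$N{\left(u,O \right)} = \frac{2 + u}{-2 + O}$ ($N{\left(u,O \right)} = \frac{u + \left(6 - 4\right)}{O - 2} = \frac{u + 2}{O - 2} = \frac{2 + u}{-2 + O}$)
$- 22 \left(44 + N{\left(0,-1 \right)}\right) = - 22 \left(44 + \frac{2 + 0}{-2 - 1}\right) = - 22 \left(44 + \frac{1}{-3} \cdot 2\right) = - 22 \left(44 - \frac{2}{3}\right) = \left(-22\right) \frac{130}{3} = - \frac{2860}{3}$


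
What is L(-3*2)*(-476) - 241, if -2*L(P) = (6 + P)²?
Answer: -241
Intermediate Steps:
L(P) = -(6 + P)²/2
L(-3*2)*(-476) - 241 = -(6 - 3*2)²/2*(-476) - 241 = -(6 - 6)²/2*(-476) - 241 = -½*0²*(-476) - 241 = -½*0*(-476) - 241 = 0*(-476) - 241 = 0 - 241 = -241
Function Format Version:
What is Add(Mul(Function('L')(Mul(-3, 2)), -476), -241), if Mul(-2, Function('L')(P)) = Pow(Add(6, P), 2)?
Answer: -241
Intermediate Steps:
Function('L')(P) = Mul(Rational(-1, 2), Pow(Add(6, P), 2))
Add(Mul(Function('L')(Mul(-3, 2)), -476), -241) = Add(Mul(Mul(Rational(-1, 2), Pow(Add(6, Mul(-3, 2)), 2)), -476), -241) = Add(Mul(Mul(Rational(-1, 2), Pow(Add(6, -6), 2)), -476), -241) = Add(Mul(Mul(Rational(-1, 2), Pow(0, 2)), -476), -241) = Add(Mul(Mul(Rational(-1, 2), 0), -476), -241) = Add(Mul(0, -476), -241) = Add(0, -241) = -241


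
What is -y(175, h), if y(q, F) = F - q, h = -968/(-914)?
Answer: 79491/457 ≈ 173.94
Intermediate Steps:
h = 484/457 (h = -968*(-1/914) = 484/457 ≈ 1.0591)
-y(175, h) = -(484/457 - 1*175) = -(484/457 - 175) = -1*(-79491/457) = 79491/457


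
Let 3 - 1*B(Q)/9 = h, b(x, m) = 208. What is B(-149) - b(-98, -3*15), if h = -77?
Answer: 512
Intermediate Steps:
B(Q) = 720 (B(Q) = 27 - 9*(-77) = 27 + 693 = 720)
B(-149) - b(-98, -3*15) = 720 - 1*208 = 720 - 208 = 512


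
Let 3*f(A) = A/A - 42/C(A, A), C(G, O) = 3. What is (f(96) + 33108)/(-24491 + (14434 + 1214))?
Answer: -99311/26529 ≈ -3.7435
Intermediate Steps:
f(A) = -13/3 (f(A) = (A/A - 42/3)/3 = (1 - 42*⅓)/3 = (1 - 14)/3 = (⅓)*(-13) = -13/3)
(f(96) + 33108)/(-24491 + (14434 + 1214)) = (-13/3 + 33108)/(-24491 + (14434 + 1214)) = 99311/(3*(-24491 + 15648)) = (99311/3)/(-8843) = (99311/3)*(-1/8843) = -99311/26529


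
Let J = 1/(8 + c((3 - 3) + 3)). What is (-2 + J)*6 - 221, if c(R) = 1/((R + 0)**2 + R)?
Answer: -22529/97 ≈ -232.26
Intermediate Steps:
c(R) = 1/(R + R**2) (c(R) = 1/(R**2 + R) = 1/(R + R**2))
J = 12/97 (J = 1/(8 + 1/(((3 - 3) + 3)*(1 + ((3 - 3) + 3)))) = 1/(8 + 1/((0 + 3)*(1 + (0 + 3)))) = 1/(8 + 1/(3*(1 + 3))) = 1/(8 + (1/3)/4) = 1/(8 + (1/3)*(1/4)) = 1/(8 + 1/12) = 1/(97/12) = 12/97 ≈ 0.12371)
(-2 + J)*6 - 221 = (-2 + 12/97)*6 - 221 = -182/97*6 - 221 = -1092/97 - 221 = -22529/97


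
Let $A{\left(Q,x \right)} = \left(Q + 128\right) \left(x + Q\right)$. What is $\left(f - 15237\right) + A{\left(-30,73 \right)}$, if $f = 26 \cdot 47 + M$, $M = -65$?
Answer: $-9866$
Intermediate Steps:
$A{\left(Q,x \right)} = \left(128 + Q\right) \left(Q + x\right)$
$f = 1157$ ($f = 26 \cdot 47 - 65 = 1222 - 65 = 1157$)
$\left(f - 15237\right) + A{\left(-30,73 \right)} = \left(1157 - 15237\right) + \left(\left(-30\right)^{2} + 128 \left(-30\right) + 128 \cdot 73 - 2190\right) = -14080 + \left(900 - 3840 + 9344 - 2190\right) = -14080 + 4214 = -9866$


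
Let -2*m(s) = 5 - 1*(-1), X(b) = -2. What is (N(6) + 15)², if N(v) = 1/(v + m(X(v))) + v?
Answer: 4096/9 ≈ 455.11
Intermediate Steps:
m(s) = -3 (m(s) = -(5 - 1*(-1))/2 = -(5 + 1)/2 = -½*6 = -3)
N(v) = v + 1/(-3 + v) (N(v) = 1/(v - 3) + v = 1/(-3 + v) + v = v + 1/(-3 + v))
(N(6) + 15)² = ((1 + 6² - 3*6)/(-3 + 6) + 15)² = ((1 + 36 - 18)/3 + 15)² = ((⅓)*19 + 15)² = (19/3 + 15)² = (64/3)² = 4096/9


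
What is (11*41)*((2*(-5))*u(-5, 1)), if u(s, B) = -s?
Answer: -22550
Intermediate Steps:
(11*41)*((2*(-5))*u(-5, 1)) = (11*41)*((2*(-5))*(-1*(-5))) = 451*(-10*5) = 451*(-50) = -22550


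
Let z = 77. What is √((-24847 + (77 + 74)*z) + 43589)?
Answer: √30369 ≈ 174.27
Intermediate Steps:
√((-24847 + (77 + 74)*z) + 43589) = √((-24847 + (77 + 74)*77) + 43589) = √((-24847 + 151*77) + 43589) = √((-24847 + 11627) + 43589) = √(-13220 + 43589) = √30369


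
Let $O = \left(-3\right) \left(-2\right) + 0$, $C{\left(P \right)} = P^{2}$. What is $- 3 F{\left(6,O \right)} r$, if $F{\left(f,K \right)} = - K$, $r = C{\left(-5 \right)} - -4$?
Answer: $522$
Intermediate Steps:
$r = 29$ ($r = \left(-5\right)^{2} - -4 = 25 + 4 = 29$)
$O = 6$ ($O = 6 + 0 = 6$)
$- 3 F{\left(6,O \right)} r = - 3 \left(\left(-1\right) 6\right) 29 = \left(-3\right) \left(-6\right) 29 = 18 \cdot 29 = 522$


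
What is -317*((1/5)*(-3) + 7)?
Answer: -10144/5 ≈ -2028.8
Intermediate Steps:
-317*((1/5)*(-3) + 7) = -317*(-3/5 + 7) = -317*32/5 = -10144/5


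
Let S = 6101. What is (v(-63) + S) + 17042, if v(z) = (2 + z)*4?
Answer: 22899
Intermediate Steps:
v(z) = 8 + 4*z
(v(-63) + S) + 17042 = ((8 + 4*(-63)) + 6101) + 17042 = ((8 - 252) + 6101) + 17042 = (-244 + 6101) + 17042 = 5857 + 17042 = 22899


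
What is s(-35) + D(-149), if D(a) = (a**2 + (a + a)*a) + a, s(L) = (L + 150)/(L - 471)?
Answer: 1461983/22 ≈ 66454.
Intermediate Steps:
s(L) = (150 + L)/(-471 + L)
D(a) = a + 3*a**2 (D(a) = (a**2 + (2*a)*a) + a = (a**2 + 2*a**2) + a = 3*a**2 + a = a + 3*a**2)
s(-35) + D(-149) = (150 - 35)/(-471 - 35) - 149*(1 + 3*(-149)) = 115/(-506) - 149*(1 - 447) = -1/506*115 - 149*(-446) = -5/22 + 66454 = 1461983/22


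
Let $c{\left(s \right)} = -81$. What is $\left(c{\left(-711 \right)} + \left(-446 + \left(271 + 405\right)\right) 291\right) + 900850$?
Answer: $967699$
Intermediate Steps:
$\left(c{\left(-711 \right)} + \left(-446 + \left(271 + 405\right)\right) 291\right) + 900850 = \left(-81 + \left(-446 + \left(271 + 405\right)\right) 291\right) + 900850 = \left(-81 + \left(-446 + 676\right) 291\right) + 900850 = \left(-81 + 230 \cdot 291\right) + 900850 = \left(-81 + 66930\right) + 900850 = 66849 + 900850 = 967699$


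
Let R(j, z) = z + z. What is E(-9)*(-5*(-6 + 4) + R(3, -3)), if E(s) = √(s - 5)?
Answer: 4*I*√14 ≈ 14.967*I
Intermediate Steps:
E(s) = √(-5 + s)
R(j, z) = 2*z
E(-9)*(-5*(-6 + 4) + R(3, -3)) = √(-5 - 9)*(-5*(-6 + 4) + 2*(-3)) = √(-14)*(-5*(-2) - 6) = (I*√14)*(10 - 6) = (I*√14)*4 = 4*I*√14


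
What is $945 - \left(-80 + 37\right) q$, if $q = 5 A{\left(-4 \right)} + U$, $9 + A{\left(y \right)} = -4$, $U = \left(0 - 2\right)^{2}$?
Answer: $-1678$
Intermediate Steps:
$U = 4$ ($U = \left(-2\right)^{2} = 4$)
$A{\left(y \right)} = -13$ ($A{\left(y \right)} = -9 - 4 = -13$)
$q = -61$ ($q = 5 \left(-13\right) + 4 = -65 + 4 = -61$)
$945 - \left(-80 + 37\right) q = 945 - \left(-80 + 37\right) \left(-61\right) = 945 - \left(-43\right) \left(-61\right) = 945 - 2623 = -1678$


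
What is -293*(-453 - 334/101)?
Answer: 13503491/101 ≈ 1.3370e+5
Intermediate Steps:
-293*(-453 - 334/101) = -293*(-46087/101) = 13503491/101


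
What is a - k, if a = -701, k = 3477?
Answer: -4178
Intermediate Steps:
a - k = -701 - 1*3477 = -701 - 3477 = -4178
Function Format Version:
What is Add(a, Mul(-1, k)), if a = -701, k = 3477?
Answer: -4178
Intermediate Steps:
Add(a, Mul(-1, k)) = Add(-701, Mul(-1, 3477)) = Add(-701, -3477) = -4178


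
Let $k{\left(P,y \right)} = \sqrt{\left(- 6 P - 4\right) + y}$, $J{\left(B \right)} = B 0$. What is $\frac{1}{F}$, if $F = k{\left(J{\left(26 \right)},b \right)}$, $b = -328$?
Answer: $- \frac{i \sqrt{83}}{166} \approx - 0.054882 i$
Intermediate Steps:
$J{\left(B \right)} = 0$
$k{\left(P,y \right)} = \sqrt{-4 + y - 6 P}$ ($k{\left(P,y \right)} = \sqrt{\left(-4 - 6 P\right) + y} = \sqrt{-4 + y - 6 P}$)
$F = 2 i \sqrt{83}$ ($F = \sqrt{-4 - 328 - 0} = \sqrt{-4 - 328 + 0} = \sqrt{-332} = 2 i \sqrt{83} \approx 18.221 i$)
$\frac{1}{F} = \frac{1}{2 i \sqrt{83}} = - \frac{i \sqrt{83}}{166}$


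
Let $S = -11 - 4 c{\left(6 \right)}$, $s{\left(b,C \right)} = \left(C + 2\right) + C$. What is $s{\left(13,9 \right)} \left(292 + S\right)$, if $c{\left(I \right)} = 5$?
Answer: $5220$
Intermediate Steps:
$s{\left(b,C \right)} = 2 + 2 C$ ($s{\left(b,C \right)} = \left(2 + C\right) + C = 2 + 2 C$)
$S = -31$ ($S = -11 - 20 = -31$)
$s{\left(13,9 \right)} \left(292 + S\right) = \left(2 + 2 \cdot 9\right) \left(292 - 31\right) = \left(2 + 18\right) 261 = 20 \cdot 261 = 5220$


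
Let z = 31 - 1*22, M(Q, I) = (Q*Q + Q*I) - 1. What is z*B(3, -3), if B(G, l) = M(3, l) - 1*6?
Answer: -63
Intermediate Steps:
M(Q, I) = -1 + Q**2 + I*Q (M(Q, I) = (Q**2 + I*Q) - 1 = -1 + Q**2 + I*Q)
B(G, l) = 2 + 3*l (B(G, l) = (-1 + 3**2 + l*3) - 1*6 = (-1 + 9 + 3*l) - 6 = (8 + 3*l) - 6 = 2 + 3*l)
z = 9 (z = 31 - 22 = 9)
z*B(3, -3) = 9*(2 + 3*(-3)) = 9*(2 - 9) = 9*(-7) = -63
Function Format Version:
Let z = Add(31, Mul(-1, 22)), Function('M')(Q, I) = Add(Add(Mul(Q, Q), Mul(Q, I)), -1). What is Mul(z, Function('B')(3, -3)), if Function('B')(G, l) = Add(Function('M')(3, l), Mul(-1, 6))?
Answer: -63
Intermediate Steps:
Function('M')(Q, I) = Add(-1, Pow(Q, 2), Mul(I, Q)) (Function('M')(Q, I) = Add(Add(Pow(Q, 2), Mul(I, Q)), -1) = Add(-1, Pow(Q, 2), Mul(I, Q)))
Function('B')(G, l) = Add(2, Mul(3, l)) (Function('B')(G, l) = Add(Add(-1, Pow(3, 2), Mul(l, 3)), Mul(-1, 6)) = Add(Add(-1, 9, Mul(3, l)), -6) = Add(Add(8, Mul(3, l)), -6) = Add(2, Mul(3, l)))
z = 9 (z = Add(31, -22) = 9)
Mul(z, Function('B')(3, -3)) = Mul(9, Add(2, Mul(3, -3))) = Mul(9, Add(2, -9)) = Mul(9, -7) = -63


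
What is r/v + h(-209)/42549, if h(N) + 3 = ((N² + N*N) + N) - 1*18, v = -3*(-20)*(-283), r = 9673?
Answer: 355974961/240827340 ≈ 1.4781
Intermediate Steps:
v = -16980 (v = 60*(-283) = -16980)
h(N) = -21 + N + 2*N² (h(N) = -3 + (((N² + N*N) + N) - 1*18) = -3 + (((N² + N²) + N) - 18) = -3 + ((2*N² + N) - 18) = -3 + ((N + 2*N²) - 18) = -3 + (-18 + N + 2*N²) = -21 + N + 2*N²)
r/v + h(-209)/42549 = 9673/(-16980) + (-21 - 209 + 2*(-209)²)/42549 = 9673*(-1/16980) + (-21 - 209 + 2*43681)*(1/42549) = -9673/16980 + (-21 - 209 + 87362)*(1/42549) = -9673/16980 + 87132*(1/42549) = -9673/16980 + 29044/14183 = 355974961/240827340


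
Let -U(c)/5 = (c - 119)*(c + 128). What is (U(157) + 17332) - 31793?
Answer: -68611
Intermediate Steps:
U(c) = -5*(-119 + c)*(128 + c) (U(c) = -5*(c - 119)*(c + 128) = -5*(-119 + c)*(128 + c))
(U(157) + 17332) - 31793 = ((76160 - 45*157 - 5*157²) + 17332) - 31793 = ((76160 - 7065 - 5*24649) + 17332) - 31793 = ((76160 - 7065 - 123245) + 17332) - 31793 = (-54150 + 17332) - 31793 = -36818 - 31793 = -68611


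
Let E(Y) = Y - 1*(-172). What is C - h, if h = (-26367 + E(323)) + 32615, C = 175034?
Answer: 168291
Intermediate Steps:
E(Y) = 172 + Y (E(Y) = Y + 172 = 172 + Y)
h = 6743 (h = (-26367 + (172 + 323)) + 32615 = (-26367 + 495) + 32615 = -25872 + 32615 = 6743)
C - h = 175034 - 1*6743 = 175034 - 6743 = 168291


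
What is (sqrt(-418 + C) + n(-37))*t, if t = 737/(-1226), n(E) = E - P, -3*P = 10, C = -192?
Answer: 74437/3678 - 737*I*sqrt(610)/1226 ≈ 20.238 - 14.847*I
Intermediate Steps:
P = -10/3 (P = -1/3*10 = -10/3 ≈ -3.3333)
n(E) = 10/3 + E (n(E) = E - 1*(-10/3) = E + 10/3 = 10/3 + E)
t = -737/1226 (t = 737*(-1/1226) = -737/1226 ≈ -0.60114)
(sqrt(-418 + C) + n(-37))*t = (sqrt(-418 - 192) + (10/3 - 37))*(-737/1226) = (sqrt(-610) - 101/3)*(-737/1226) = (I*sqrt(610) - 101/3)*(-737/1226) = (-101/3 + I*sqrt(610))*(-737/1226) = 74437/3678 - 737*I*sqrt(610)/1226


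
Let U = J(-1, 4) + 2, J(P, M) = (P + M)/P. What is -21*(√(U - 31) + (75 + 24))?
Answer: -2079 - 84*I*√2 ≈ -2079.0 - 118.79*I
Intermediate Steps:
J(P, M) = (M + P)/P
U = -1 (U = (4 - 1)/(-1) + 2 = -1*3 + 2 = -3 + 2 = -1)
-21*(√(U - 31) + (75 + 24)) = -21*(√(-1 - 31) + (75 + 24)) = -21*(√(-32) + 99) = -21*(4*I*√2 + 99) = -21*(99 + 4*I*√2) = -2079 - 84*I*√2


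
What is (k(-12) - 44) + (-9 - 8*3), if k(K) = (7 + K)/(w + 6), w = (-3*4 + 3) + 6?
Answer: -236/3 ≈ -78.667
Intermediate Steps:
w = -3 (w = (-12 + 3) + 6 = -9 + 6 = -3)
k(K) = 7/3 + K/3 (k(K) = (7 + K)/(-3 + 6) = (7 + K)/3 = (7 + K)*(1/3) = 7/3 + K/3)
(k(-12) - 44) + (-9 - 8*3) = ((7/3 + (1/3)*(-12)) - 44) + (-9 - 8*3) = ((7/3 - 4) - 44) + (-9 - 24) = (-5/3 - 44) - 33 = -137/3 - 33 = -236/3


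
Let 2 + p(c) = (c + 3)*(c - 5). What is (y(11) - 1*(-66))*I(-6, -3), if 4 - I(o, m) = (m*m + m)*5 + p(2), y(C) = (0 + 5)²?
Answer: -819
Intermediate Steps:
y(C) = 25 (y(C) = 5² = 25)
p(c) = -2 + (-5 + c)*(3 + c) (p(c) = -2 + (c + 3)*(c - 5) = -2 + (3 + c)*(-5 + c) = -2 + (-5 + c)*(3 + c))
I(o, m) = 21 - 5*m - 5*m² (I(o, m) = 4 - ((m*m + m)*5 + (-17 + 2² - 2*2)) = 4 - ((m² + m)*5 + (-17 + 4 - 4)) = 4 - ((m + m²)*5 - 17) = 4 - ((5*m + 5*m²) - 17) = 4 - (-17 + 5*m + 5*m²) = 4 + (17 - 5*m - 5*m²) = 21 - 5*m - 5*m²)
(y(11) - 1*(-66))*I(-6, -3) = (25 - 1*(-66))*(21 - 5*(-3) - 5*(-3)²) = (25 + 66)*(21 + 15 - 5*9) = 91*(21 + 15 - 45) = 91*(-9) = -819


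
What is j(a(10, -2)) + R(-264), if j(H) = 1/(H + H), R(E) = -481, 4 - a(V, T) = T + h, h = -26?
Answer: -30783/64 ≈ -480.98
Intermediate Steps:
a(V, T) = 30 - T (a(V, T) = 4 - (T - 26) = 4 - (-26 + T) = 4 + (26 - T) = 30 - T)
j(H) = 1/(2*H)
j(a(10, -2)) + R(-264) = 1/(2*(30 - 1*(-2))) - 481 = 1/(2*(30 + 2)) - 481 = (½)/32 - 481 = (½)*(1/32) - 481 = 1/64 - 481 = -30783/64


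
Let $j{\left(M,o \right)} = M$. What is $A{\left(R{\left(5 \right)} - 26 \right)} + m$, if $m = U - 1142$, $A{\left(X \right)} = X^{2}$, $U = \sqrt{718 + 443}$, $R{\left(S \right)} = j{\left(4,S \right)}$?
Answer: $-658 + 3 \sqrt{129} \approx -623.93$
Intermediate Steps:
$R{\left(S \right)} = 4$
$U = 3 \sqrt{129}$ ($U = \sqrt{1161} = 3 \sqrt{129} \approx 34.073$)
$m = -1142 + 3 \sqrt{129}$ ($m = 3 \sqrt{129} - 1142 = -1142 + 3 \sqrt{129} \approx -1107.9$)
$A{\left(R{\left(5 \right)} - 26 \right)} + m = \left(4 - 26\right)^{2} - \left(1142 - 3 \sqrt{129}\right) = \left(-22\right)^{2} - \left(1142 - 3 \sqrt{129}\right) = 484 - \left(1142 - 3 \sqrt{129}\right) = -658 + 3 \sqrt{129}$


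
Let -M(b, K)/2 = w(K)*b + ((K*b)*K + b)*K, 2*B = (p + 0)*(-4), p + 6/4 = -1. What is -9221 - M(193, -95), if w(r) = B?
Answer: -330990711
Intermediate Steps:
p = -5/2 (p = -3/2 - 1 = -5/2 ≈ -2.5000)
B = 5 (B = ((-5/2 + 0)*(-4))/2 = (-5/2*(-4))/2 = (½)*10 = 5)
w(r) = 5
M(b, K) = -10*b - 2*K*(b + b*K²) (M(b, K) = -2*(5*b + ((K*b)*K + b)*K) = -2*(5*b + (b*K² + b)*K) = -2*(5*b + (b + b*K²)*K) = -2*(5*b + K*(b + b*K²)) = -10*b - 2*K*(b + b*K²))
-9221 - M(193, -95) = -9221 - (-2)*193*(5 - 95 + (-95)³) = -9221 - (-2)*193*(5 - 95 - 857375) = -9221 - (-2)*193*(-857465) = -9221 - 1*330981490 = -9221 - 330981490 = -330990711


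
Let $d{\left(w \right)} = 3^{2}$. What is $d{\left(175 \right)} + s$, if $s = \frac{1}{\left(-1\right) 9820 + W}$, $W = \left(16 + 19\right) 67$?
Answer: $\frac{67274}{7475} \approx 8.9999$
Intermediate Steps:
$W = 2345$ ($W = 35 \cdot 67 = 2345$)
$d{\left(w \right)} = 9$
$s = - \frac{1}{7475}$ ($s = \frac{1}{\left(-1\right) 9820 + 2345} = \frac{1}{-9820 + 2345} = \frac{1}{-7475} = - \frac{1}{7475} \approx -0.00013378$)
$d{\left(175 \right)} + s = 9 - \frac{1}{7475} = \frac{67274}{7475}$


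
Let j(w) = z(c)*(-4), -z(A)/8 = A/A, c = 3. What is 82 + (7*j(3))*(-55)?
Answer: -12238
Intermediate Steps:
z(A) = -8 (z(A) = -8*A/A = -8*1 = -8)
j(w) = 32 (j(w) = -8*(-4) = 32)
82 + (7*j(3))*(-55) = 82 + (7*32)*(-55) = 82 + 224*(-55) = 82 - 12320 = -12238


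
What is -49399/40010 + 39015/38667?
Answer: -116373661/515688890 ≈ -0.22567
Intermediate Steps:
-49399/40010 + 39015/38667 = -49399*1/40010 + 39015*(1/38667) = -49399/40010 + 13005/12889 = -116373661/515688890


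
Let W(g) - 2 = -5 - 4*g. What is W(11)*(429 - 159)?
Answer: -12690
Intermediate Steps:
W(g) = -3 - 4*g (W(g) = 2 + (-5 - 4*g) = -3 - 4*g)
W(11)*(429 - 159) = (-3 - 4*11)*(429 - 159) = (-3 - 44)*270 = -47*270 = -12690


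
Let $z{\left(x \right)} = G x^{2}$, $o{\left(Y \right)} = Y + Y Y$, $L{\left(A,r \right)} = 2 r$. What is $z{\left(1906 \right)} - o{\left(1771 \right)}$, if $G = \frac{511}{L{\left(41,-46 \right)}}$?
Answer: $- \frac{536273675}{23} \approx -2.3316 \cdot 10^{7}$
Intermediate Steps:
$G = - \frac{511}{92}$ ($G = \frac{511}{2 \left(-46\right)} = \frac{511}{-92} = 511 \left(- \frac{1}{92}\right) = - \frac{511}{92} \approx -5.5543$)
$o{\left(Y \right)} = Y + Y^{2}$
$z{\left(x \right)} = - \frac{511 x^{2}}{92}$
$z{\left(1906 \right)} - o{\left(1771 \right)} = - \frac{511 \cdot 1906^{2}}{92} - 1771 \left(1 + 1771\right) = \left(- \frac{511}{92}\right) 3632836 - 1771 \cdot 1772 = - \frac{464094799}{23} - 3138212 = - \frac{536273675}{23}$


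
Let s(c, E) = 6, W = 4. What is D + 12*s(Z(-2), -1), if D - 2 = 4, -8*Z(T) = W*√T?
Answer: 78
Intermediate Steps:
Z(T) = -√T/2
D = 6 (D = 2 + 4 = 6)
D + 12*s(Z(-2), -1) = 6 + 12*6 = 6 + 72 = 78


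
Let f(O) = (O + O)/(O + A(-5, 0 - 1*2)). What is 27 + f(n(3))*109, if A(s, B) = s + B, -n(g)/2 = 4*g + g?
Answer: 7539/37 ≈ 203.76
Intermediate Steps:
n(g) = -10*g (n(g) = -2*(4*g + g) = -10*g)
A(s, B) = B + s
f(O) = 2*O/(-7 + O) (f(O) = (O + O)/(O + ((0 - 1*2) - 5)) = (2*O)/(O + ((0 - 2) - 5)) = (2*O)/(O + (-2 - 5)) = (2*O)/(O - 7) = (2*O)/(-7 + O) = 2*O/(-7 + O))
27 + f(n(3))*109 = 27 + (2*(-10*3)/(-7 - 10*3))*109 = 27 + (2*(-30)/(-7 - 30))*109 = 27 + (2*(-30)/(-37))*109 = 27 + (2*(-30)*(-1/37))*109 = 27 + (60/37)*109 = 27 + 6540/37 = 7539/37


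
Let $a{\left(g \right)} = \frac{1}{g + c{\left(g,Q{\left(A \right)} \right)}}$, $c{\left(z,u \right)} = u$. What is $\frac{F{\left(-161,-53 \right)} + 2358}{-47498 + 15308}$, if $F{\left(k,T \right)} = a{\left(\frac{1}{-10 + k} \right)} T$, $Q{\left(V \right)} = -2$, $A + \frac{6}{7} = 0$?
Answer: $- \frac{272619}{3680390} \approx -0.074073$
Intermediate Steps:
$A = - \frac{6}{7}$ ($A = - \frac{6}{7} + 0 = - \frac{6}{7} \approx -0.85714$)
$a{\left(g \right)} = \frac{1}{-2 + g}$ ($a{\left(g \right)} = \frac{1}{g - 2} = \frac{1}{-2 + g}$)
$F{\left(k,T \right)} = \frac{T}{-2 + \frac{1}{-10 + k}}$
$\frac{F{\left(-161,-53 \right)} + 2358}{-47498 + 15308} = \frac{- \frac{53 \left(10 - -161\right)}{-21 + 2 \left(-161\right)} + 2358}{-47498 + 15308} = \frac{- \frac{53 \left(10 + 161\right)}{-21 - 322} + 2358}{-32190} = \left(\left(-53\right) \frac{1}{-343} \cdot 171 + 2358\right) \left(- \frac{1}{32190}\right) = \left(\left(-53\right) \left(- \frac{1}{343}\right) 171 + 2358\right) \left(- \frac{1}{32190}\right) = \left(\frac{9063}{343} + 2358\right) \left(- \frac{1}{32190}\right) = \frac{817857}{343} \left(- \frac{1}{32190}\right) = - \frac{272619}{3680390}$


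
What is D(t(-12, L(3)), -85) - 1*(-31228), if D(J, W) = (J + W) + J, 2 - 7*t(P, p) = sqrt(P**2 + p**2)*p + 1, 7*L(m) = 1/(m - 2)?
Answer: 218003/7 - 2*sqrt(7057)/343 ≈ 31143.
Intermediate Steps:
L(m) = 1/(7*(-2 + m)) (L(m) = 1/(7*(m - 2)) = 1/(7*(-2 + m)))
t(P, p) = 1/7 - p*sqrt(P**2 + p**2)/7 (t(P, p) = 2/7 - (sqrt(P**2 + p**2)*p + 1)/7 = 2/7 - (p*sqrt(P**2 + p**2) + 1)/7 = 2/7 - (1 + p*sqrt(P**2 + p**2))/7 = 2/7 + (-1/7 - p*sqrt(P**2 + p**2)/7) = 1/7 - p*sqrt(P**2 + p**2)/7)
D(J, W) = W + 2*J
D(t(-12, L(3)), -85) - 1*(-31228) = (-85 + 2*(1/7 - 1/(7*(-2 + 3))*sqrt((-12)**2 + (1/(7*(-2 + 3)))**2)/7)) - 1*(-31228) = (-85 + 2*(1/7 - (1/7)/1*sqrt(144 + ((1/7)/1)**2)/7)) + 31228 = (-85 + 2*(1/7 - (1/7)*1*sqrt(144 + ((1/7)*1)**2)/7)) + 31228 = (-85 + 2*(1/7 - 1/7*1/7*sqrt(144 + (1/7)**2))) + 31228 = (-85 + 2*(1/7 - 1/7*1/7*sqrt(144 + 1/49))) + 31228 = (-85 + 2*(1/7 - 1/7*1/7*sqrt(7057/49))) + 31228 = (-85 + 2*(1/7 - 1/7*1/7*sqrt(7057)/7)) + 31228 = (-85 + 2*(1/7 - sqrt(7057)/343)) + 31228 = (-85 + (2/7 - 2*sqrt(7057)/343)) + 31228 = (-593/7 - 2*sqrt(7057)/343) + 31228 = 218003/7 - 2*sqrt(7057)/343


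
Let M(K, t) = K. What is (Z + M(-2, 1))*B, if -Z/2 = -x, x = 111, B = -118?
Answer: -25960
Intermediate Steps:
Z = 222 (Z = -(-2)*111 = -2*(-111) = 222)
(Z + M(-2, 1))*B = (222 - 2)*(-118) = 220*(-118) = -25960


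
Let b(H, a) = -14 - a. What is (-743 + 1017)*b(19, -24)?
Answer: 2740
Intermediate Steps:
(-743 + 1017)*b(19, -24) = (-743 + 1017)*(-14 - 1*(-24)) = 274*(-14 + 24) = 274*10 = 2740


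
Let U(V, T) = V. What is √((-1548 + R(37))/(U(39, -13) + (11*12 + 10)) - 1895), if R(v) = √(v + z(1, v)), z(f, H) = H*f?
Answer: √(-62362283 + 181*√74)/181 ≈ 43.629*I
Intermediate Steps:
R(v) = √2*√v (R(v) = √(v + v*1) = √(v + v) = √(2*v) = √2*√v)
√((-1548 + R(37))/(U(39, -13) + (11*12 + 10)) - 1895) = √((-1548 + √2*√37)/(39 + (11*12 + 10)) - 1895) = √((-1548 + √74)/(39 + (132 + 10)) - 1895) = √((-1548 + √74)/(39 + 142) - 1895) = √((-1548 + √74)/181 - 1895) = √((-1548 + √74)*(1/181) - 1895) = √((-1548/181 + √74/181) - 1895) = √(-344543/181 + √74/181)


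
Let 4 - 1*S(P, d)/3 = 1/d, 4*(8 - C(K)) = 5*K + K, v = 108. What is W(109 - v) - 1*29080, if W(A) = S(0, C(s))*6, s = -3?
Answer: -725236/25 ≈ -29009.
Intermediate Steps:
C(K) = 8 - 3*K/2 (C(K) = 8 - (5*K + K)/4 = 8 - 3*K/2)
S(P, d) = 12 - 3/d
W(A) = 1764/25 (W(A) = (12 - 3/(8 - 3/2*(-3)))*6 = (12 - 3/(8 + 9/2))*6 = (12 - 3/25/2)*6 = (12 - 3*2/25)*6 = (12 - 6/25)*6 = (294/25)*6 = 1764/25)
W(109 - v) - 1*29080 = 1764/25 - 1*29080 = 1764/25 - 29080 = -725236/25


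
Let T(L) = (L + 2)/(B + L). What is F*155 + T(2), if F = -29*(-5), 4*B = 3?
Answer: 247241/11 ≈ 22476.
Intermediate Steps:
B = ¾ (B = (¼)*3 = ¾ ≈ 0.75000)
F = 145
T(L) = (2 + L)/(¾ + L) (T(L) = (L + 2)/(¾ + L) = (2 + L)/(¾ + L))
F*155 + T(2) = 145*155 + 4*(2 + 2)/(3 + 4*2) = 22475 + 4*4/(3 + 8) = 22475 + 4*4/11 = 22475 + 4*(1/11)*4 = 22475 + 16/11 = 247241/11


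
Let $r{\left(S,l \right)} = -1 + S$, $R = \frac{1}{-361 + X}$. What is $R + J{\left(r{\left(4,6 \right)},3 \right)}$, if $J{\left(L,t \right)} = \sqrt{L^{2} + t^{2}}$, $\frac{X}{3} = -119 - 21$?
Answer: $- \frac{1}{781} + 3 \sqrt{2} \approx 4.2414$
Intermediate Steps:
$X = -420$ ($X = 3 \left(-119 - 21\right) = 3 \left(-140\right) = -420$)
$R = - \frac{1}{781}$ ($R = \frac{1}{-361 - 420} = \frac{1}{-781} = - \frac{1}{781} \approx -0.0012804$)
$R + J{\left(r{\left(4,6 \right)},3 \right)} = - \frac{1}{781} + \sqrt{\left(-1 + 4\right)^{2} + 3^{2}} = - \frac{1}{781} + \sqrt{3^{2} + 9} = - \frac{1}{781} + \sqrt{9 + 9} = - \frac{1}{781} + \sqrt{18} = - \frac{1}{781} + 3 \sqrt{2}$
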